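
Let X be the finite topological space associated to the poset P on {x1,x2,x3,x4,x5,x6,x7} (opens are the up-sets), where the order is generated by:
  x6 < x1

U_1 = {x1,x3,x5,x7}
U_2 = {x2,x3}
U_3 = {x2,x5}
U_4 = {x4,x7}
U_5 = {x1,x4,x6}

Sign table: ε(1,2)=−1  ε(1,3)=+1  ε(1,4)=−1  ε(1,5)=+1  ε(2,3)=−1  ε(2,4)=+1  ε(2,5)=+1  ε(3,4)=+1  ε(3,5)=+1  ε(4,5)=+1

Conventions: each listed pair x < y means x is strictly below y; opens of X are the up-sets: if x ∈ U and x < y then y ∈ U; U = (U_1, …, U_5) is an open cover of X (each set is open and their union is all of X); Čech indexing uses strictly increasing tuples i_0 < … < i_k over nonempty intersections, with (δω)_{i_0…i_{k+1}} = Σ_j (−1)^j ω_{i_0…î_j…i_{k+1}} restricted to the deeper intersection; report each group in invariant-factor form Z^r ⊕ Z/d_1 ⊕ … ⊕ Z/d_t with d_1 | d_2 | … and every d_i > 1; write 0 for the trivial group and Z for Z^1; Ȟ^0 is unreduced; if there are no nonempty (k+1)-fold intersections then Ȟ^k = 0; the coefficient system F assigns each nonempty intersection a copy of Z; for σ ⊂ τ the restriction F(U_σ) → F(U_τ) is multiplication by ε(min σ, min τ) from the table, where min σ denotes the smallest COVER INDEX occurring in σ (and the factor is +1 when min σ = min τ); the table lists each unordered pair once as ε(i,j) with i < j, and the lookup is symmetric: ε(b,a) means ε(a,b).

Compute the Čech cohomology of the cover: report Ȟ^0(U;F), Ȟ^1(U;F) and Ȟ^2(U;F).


Ȟ^0(U;F) ≅ 0; Ȟ^1(U;F) ≅ Z ⊕ Z/2; Ȟ^2(U;F) ≅ 0

nonempty overlaps:
  U12={x3} U13={x5} U14={x7} U15={x1} U23={x2} U45={x4}
C dims 5,6; δ0: rk 5, SNF 1^4·2
degree 0: 5−5−0 = 0 → Ȟ^0 ≅ 0
degree 1: 6−0−5 = 1 plus torsion [2] → Ȟ^1 ≅ Z ⊕ Z/2
degree 2: 0−0−0 = 0 → Ȟ^2 ≅ 0


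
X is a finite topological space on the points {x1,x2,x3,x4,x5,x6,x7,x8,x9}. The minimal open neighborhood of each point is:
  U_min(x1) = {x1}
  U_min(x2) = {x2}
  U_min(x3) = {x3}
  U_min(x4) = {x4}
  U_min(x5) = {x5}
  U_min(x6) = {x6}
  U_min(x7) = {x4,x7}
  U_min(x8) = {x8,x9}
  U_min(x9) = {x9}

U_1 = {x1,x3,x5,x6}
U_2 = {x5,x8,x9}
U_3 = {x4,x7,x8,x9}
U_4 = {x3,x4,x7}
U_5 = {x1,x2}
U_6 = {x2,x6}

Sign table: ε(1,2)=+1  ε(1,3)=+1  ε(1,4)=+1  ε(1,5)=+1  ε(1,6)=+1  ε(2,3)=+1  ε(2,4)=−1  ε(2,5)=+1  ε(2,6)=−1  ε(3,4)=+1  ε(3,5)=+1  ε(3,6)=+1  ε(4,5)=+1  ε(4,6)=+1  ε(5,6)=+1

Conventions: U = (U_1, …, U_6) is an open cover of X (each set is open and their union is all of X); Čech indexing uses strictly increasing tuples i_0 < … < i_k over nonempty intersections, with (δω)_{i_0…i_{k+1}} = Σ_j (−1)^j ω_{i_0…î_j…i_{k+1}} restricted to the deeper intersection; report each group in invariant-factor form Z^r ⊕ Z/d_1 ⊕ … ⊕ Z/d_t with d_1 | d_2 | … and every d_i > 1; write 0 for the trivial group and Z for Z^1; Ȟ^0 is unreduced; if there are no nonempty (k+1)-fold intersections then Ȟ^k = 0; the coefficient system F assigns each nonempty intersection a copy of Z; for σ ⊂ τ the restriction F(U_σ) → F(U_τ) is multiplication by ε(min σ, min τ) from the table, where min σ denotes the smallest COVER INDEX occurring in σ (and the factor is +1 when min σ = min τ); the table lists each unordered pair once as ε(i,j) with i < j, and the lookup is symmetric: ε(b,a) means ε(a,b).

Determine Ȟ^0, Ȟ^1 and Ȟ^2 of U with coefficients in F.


Ȟ^0 ≅ Z,  Ȟ^1 ≅ Z^2,  Ȟ^2 ≅ 0

cover nerve:
  U12={x5} U14={x3} U15={x1} U16={x6} U23={x8,x9} U34={x4,x7} U56={x2}
C dims 6,7; δ0: rk 5, SNF 1^5
Ȟ^0: (6−5)−0=1 ⇒ Z
Ȟ^1: (7−0)−5=2 ⇒ Z^2
Ȟ^2: (0−0)−0=0 ⇒ 0


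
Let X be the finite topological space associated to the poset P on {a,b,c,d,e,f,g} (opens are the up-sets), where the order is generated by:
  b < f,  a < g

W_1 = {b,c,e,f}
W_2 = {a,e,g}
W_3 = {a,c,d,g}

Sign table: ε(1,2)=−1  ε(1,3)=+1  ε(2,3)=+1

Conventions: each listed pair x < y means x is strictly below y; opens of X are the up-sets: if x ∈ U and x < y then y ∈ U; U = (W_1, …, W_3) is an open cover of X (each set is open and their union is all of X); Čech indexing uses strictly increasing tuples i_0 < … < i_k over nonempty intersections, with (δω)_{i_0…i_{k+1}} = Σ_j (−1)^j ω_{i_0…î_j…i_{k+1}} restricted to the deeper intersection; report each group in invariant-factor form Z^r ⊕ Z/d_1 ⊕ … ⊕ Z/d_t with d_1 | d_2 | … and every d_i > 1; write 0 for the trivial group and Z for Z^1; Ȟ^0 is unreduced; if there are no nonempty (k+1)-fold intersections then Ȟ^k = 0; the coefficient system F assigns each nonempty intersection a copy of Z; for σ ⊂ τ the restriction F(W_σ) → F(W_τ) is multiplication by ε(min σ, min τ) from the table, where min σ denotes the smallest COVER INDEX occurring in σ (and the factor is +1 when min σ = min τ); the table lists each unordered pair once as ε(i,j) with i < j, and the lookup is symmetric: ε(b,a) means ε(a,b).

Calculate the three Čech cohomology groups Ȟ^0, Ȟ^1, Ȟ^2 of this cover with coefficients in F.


Ȟ^0 = 0, Ȟ^1 = Z/2, Ȟ^2 = 0

nerve simplices:
  W12={e} W13={c} W23={a,g}
C dims 3,3; δ0: rk 3, SNF 1^2·2
degree 0: 3−3−0 = 0 → Ȟ^0 ≅ 0
degree 1: 3−0−3 = 0 plus torsion [2] → Ȟ^1 ≅ Z/2
degree 2: 0−0−0 = 0 → Ȟ^2 ≅ 0


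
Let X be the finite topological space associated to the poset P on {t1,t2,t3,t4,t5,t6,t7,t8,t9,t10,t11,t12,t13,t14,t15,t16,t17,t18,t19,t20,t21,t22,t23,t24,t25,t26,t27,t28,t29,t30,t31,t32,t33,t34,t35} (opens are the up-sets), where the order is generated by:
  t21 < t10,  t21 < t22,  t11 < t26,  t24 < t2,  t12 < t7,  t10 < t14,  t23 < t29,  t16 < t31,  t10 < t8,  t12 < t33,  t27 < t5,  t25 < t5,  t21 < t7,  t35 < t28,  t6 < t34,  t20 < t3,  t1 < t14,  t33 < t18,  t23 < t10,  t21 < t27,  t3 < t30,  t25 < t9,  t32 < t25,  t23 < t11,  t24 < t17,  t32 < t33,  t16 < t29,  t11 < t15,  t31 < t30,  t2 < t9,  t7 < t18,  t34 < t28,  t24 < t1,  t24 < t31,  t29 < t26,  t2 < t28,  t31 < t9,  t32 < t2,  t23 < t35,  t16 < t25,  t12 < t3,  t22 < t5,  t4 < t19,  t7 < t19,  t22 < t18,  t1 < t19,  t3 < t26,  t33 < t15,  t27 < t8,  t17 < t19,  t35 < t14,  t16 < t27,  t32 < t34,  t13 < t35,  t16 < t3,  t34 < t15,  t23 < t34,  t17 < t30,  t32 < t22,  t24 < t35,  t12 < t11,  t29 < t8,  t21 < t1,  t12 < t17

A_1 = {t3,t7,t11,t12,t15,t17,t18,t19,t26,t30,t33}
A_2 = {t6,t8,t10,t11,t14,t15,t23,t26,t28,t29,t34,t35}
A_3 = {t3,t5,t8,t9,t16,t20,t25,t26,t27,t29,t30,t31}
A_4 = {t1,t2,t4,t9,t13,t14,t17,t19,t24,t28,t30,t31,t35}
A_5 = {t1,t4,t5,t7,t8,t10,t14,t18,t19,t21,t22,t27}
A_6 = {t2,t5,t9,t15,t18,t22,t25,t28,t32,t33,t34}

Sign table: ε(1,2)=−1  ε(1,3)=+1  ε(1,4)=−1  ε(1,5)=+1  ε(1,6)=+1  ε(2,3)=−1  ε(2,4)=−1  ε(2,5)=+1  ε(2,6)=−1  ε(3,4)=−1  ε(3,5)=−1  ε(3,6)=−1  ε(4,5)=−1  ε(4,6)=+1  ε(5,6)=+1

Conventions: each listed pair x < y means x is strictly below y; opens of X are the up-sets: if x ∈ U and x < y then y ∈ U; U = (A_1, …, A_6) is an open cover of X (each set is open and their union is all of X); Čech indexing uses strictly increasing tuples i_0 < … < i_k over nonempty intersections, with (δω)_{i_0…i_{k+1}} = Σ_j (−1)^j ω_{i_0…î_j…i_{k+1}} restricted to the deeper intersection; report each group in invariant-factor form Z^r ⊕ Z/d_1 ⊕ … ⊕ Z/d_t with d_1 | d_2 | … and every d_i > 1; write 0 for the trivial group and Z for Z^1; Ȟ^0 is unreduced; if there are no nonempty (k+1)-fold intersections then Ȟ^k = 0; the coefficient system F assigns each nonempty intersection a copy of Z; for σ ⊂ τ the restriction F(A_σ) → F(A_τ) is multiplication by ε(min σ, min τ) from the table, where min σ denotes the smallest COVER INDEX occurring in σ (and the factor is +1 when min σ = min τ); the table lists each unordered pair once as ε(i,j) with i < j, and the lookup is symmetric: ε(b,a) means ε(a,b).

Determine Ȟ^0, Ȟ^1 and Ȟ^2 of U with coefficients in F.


Ȟ^0(U;F) ≅ 0; Ȟ^1(U;F) ≅ Z/2; Ȟ^2(U;F) ≅ Z

nerve simplices:
  A12={t11,t15,t26} A13={t3,t26,t30} A14={t17,t19,t30} A15={t7,t18,t19} A16={t15,t18,t33} A23={t8,t26,t29} A24={t14,t28,t35} A25={t8,t10,t14} A26={t15,t28,t34} A34={t9,t30,t31} A35={t5,t8,t27} A36={t5,t9,t25} A45={t1,t4,t14,t19} A46={t2,t9,t28} A56={t5,t18,t22}
  A123={t26} A126={t15} A134={t30} A145={t19} A156={t18} A235={t8} A245={t14} A246={t28} A346={t9} A356={t5}
C dims 6,15,10; δ0: rk 6, SNF 1^5·2; δ1: rk 9, SNF 1^9
degree 0: 6−6−0 = 0 → Ȟ^0 ≅ 0
degree 1: 15−9−6 = 0 plus torsion [2] → Ȟ^1 ≅ Z/2
degree 2: 10−0−9 = 1 → Ȟ^2 ≅ Z


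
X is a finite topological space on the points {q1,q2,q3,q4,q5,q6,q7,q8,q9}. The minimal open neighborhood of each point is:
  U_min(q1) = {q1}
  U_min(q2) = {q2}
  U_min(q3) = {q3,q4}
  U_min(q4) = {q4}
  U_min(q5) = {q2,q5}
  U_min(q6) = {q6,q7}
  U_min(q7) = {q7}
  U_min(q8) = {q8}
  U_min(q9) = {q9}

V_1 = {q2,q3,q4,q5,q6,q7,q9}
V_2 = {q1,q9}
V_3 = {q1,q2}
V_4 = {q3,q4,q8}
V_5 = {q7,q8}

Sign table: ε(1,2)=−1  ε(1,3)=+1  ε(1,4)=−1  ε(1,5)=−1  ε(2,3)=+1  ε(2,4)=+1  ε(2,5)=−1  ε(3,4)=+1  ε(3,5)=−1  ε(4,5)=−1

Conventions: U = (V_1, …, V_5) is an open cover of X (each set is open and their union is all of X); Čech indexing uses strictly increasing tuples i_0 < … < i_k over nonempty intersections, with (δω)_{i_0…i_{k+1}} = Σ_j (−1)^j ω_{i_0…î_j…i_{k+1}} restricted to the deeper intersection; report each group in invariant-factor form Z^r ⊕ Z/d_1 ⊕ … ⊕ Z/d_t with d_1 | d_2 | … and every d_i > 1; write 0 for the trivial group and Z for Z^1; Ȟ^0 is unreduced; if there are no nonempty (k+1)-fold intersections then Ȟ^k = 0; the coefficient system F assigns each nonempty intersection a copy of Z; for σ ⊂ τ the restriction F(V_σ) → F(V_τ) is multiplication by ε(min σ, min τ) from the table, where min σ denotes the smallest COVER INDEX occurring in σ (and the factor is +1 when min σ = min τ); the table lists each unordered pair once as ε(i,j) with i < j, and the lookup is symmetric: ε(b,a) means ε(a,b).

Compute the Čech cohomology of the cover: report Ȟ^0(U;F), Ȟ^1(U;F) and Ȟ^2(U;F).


intersection data:
  V12={q9} V13={q2} V14={q3,q4} V15={q7} V23={q1} V45={q8}
C dims 5,6; δ0: rk 5, SNF 1^4·2
Ȟ^0 = (5 − 5) − 0 = 0, so Ȟ^0 ≅ 0
Ȟ^1 = (6 − 0) − 5 = 1 plus torsion [2], so Ȟ^1 ≅ Z ⊕ Z/2
Ȟ^2 = (0 − 0) − 0 = 0, so Ȟ^2 ≅ 0

Ȟ^0 ≅ 0; Ȟ^1 ≅ Z ⊕ Z/2; Ȟ^2 ≅ 0


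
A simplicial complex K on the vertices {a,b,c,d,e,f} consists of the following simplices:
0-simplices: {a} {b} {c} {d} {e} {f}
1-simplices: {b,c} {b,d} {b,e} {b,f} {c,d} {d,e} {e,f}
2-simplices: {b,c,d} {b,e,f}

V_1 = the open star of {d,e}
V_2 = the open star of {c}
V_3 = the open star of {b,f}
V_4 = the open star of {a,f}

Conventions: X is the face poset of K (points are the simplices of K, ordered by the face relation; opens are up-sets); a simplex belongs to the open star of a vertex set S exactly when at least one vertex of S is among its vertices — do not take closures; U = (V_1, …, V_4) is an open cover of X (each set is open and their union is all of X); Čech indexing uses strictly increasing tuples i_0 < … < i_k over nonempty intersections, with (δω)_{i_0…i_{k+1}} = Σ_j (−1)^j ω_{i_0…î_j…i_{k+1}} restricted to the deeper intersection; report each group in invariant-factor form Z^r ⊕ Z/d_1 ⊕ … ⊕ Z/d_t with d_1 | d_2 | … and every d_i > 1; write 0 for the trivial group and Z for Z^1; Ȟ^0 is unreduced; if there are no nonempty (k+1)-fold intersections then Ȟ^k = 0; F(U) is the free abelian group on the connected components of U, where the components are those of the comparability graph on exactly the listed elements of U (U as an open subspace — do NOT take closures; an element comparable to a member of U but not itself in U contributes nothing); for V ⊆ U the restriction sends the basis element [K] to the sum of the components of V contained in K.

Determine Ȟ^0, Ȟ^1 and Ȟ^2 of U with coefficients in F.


Ȟ^0 = Z^2,  Ȟ^1 = Z,  Ȟ^2 = 0

cover nerve:
  V1={{d},{e},{b,d},{b,e},{c,d},{d,e},{e,f},{b,c,d},{b,e,f}} V2={{c},{b,c},{c,d},{b,c,d}} V3={{b},{f},{b,c},{b,d},{b,e},{b,f},{e,f},{b,c,d},{b,e,f}} V4={{a},{f},{b,f},{e,f},{b,e,f}}
  V12={{c,d},{b,c,d}} V13={{b,d},{b,e},{e,f},{b,c,d},{b,e,f}} V14={{e,f},{b,e,f}} V23={{b,c},{b,c,d}} V34={{f},{b,f},{e,f},{b,e,f}}
  V123={{b,c,d}} V134={{e,f},{b,e,f}}
components per intersection:
  V1: {{d},{e},{b,d},{b,e},{c,d},{d,e},{e,f},{b,c,d},{b,e,f}}
  V2: {{c},{b,c},{c,d},{b,c,d}}
  V3: {{b},{f},{b,c},{b,d},{b,e},{b,f},{e,f},{b,c,d},{b,e,f}}
  V4: {{a}} {{f},{b,f},{e,f},{b,e,f}}
  V12: {{c,d},{b,c,d}}
  V13: {{b,d},{b,c,d}} {{b,e},{e,f},{b,e,f}}
  V14: {{e,f},{b,e,f}}
  V23: {{b,c},{b,c,d}}
  V34: {{f},{b,f},{e,f},{b,e,f}}
  V123: {{b,c,d}}
  V134: {{e,f},{b,e,f}}
C dims 5,6,2; δ0: rk 3, SNF 1^3; δ1: rk 2, SNF 1^2
Ȟ^0: (5−3)−0=2 ⇒ Z^2
Ȟ^1: (6−2)−3=1 ⇒ Z
Ȟ^2: (2−0)−2=0 ⇒ 0


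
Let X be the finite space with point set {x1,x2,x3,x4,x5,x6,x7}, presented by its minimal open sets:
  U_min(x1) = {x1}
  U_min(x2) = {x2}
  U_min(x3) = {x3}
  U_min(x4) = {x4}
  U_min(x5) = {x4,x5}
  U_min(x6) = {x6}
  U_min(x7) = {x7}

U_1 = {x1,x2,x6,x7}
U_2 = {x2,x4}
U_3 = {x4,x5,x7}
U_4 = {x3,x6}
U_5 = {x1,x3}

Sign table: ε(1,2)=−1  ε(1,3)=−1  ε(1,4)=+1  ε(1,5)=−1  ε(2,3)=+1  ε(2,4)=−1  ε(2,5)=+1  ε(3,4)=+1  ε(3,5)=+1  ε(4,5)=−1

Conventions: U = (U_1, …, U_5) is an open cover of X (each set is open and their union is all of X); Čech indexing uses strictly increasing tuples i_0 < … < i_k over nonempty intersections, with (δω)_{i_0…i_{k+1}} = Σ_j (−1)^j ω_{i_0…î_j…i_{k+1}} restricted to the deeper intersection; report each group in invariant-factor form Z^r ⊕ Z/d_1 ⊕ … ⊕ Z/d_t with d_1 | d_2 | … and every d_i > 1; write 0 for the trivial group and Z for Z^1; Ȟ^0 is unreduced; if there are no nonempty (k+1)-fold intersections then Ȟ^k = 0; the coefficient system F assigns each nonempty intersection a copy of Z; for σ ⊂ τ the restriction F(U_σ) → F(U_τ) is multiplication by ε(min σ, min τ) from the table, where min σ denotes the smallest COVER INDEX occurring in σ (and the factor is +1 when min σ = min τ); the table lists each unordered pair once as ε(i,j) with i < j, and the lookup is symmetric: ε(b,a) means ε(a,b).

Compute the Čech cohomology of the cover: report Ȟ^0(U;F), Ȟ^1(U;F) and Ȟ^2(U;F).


Ȟ^0 = Z; Ȟ^1 = Z^2; Ȟ^2 = 0

nerve of the cover:
  U12={x2} U13={x7} U14={x6} U15={x1} U23={x4} U45={x3}
C dims 5,6; δ0: rk 4, SNF 1^4
Ȟ^0 = (5 − 4) − 0 = 1, so Ȟ^0 ≅ Z
Ȟ^1 = (6 − 0) − 4 = 2, so Ȟ^1 ≅ Z^2
Ȟ^2 = (0 − 0) − 0 = 0, so Ȟ^2 ≅ 0


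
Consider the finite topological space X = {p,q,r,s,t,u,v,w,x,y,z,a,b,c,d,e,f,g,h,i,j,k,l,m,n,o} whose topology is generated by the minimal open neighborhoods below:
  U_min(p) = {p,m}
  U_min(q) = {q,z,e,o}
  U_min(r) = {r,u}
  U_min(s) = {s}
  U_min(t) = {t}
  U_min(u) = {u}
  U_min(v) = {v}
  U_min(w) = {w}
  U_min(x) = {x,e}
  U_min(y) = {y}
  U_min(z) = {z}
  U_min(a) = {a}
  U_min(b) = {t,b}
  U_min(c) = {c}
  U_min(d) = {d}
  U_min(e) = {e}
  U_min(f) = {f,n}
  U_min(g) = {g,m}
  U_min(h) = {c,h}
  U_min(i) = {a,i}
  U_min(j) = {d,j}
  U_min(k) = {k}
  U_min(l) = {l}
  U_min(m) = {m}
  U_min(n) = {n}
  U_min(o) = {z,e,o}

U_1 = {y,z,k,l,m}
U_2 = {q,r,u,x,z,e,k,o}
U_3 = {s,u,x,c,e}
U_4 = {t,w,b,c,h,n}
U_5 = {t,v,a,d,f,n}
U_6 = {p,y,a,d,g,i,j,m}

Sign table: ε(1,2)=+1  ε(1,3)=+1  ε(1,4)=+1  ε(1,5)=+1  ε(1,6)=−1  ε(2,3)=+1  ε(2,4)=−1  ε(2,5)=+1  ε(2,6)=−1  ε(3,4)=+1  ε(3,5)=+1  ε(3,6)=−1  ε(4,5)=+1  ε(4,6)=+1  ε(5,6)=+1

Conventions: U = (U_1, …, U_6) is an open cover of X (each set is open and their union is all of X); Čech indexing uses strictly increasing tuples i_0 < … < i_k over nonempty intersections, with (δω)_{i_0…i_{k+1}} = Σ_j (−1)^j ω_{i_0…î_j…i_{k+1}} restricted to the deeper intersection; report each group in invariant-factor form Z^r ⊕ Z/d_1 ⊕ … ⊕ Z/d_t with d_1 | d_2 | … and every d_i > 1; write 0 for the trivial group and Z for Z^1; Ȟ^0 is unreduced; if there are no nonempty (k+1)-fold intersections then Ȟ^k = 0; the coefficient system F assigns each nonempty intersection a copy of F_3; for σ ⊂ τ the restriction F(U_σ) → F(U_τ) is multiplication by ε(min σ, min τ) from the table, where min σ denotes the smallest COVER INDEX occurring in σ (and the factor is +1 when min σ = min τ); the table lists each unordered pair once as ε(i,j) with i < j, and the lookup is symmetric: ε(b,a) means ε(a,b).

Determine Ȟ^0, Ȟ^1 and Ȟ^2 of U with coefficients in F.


nonempty intersections:
  U12={z,k} U16={y,m} U23={u,x,e} U34={c} U45={t,n} U56={a,d}
C dims 6,6; δ0: rk_F3 6
Ȟ^0: (6−6)−0=0 ⇒ 0
Ȟ^1: (6−0)−6=0 ⇒ 0
Ȟ^2: (0−0)−0=0 ⇒ 0

Ȟ^0 ≅ 0, Ȟ^1 ≅ 0 and Ȟ^2 ≅ 0


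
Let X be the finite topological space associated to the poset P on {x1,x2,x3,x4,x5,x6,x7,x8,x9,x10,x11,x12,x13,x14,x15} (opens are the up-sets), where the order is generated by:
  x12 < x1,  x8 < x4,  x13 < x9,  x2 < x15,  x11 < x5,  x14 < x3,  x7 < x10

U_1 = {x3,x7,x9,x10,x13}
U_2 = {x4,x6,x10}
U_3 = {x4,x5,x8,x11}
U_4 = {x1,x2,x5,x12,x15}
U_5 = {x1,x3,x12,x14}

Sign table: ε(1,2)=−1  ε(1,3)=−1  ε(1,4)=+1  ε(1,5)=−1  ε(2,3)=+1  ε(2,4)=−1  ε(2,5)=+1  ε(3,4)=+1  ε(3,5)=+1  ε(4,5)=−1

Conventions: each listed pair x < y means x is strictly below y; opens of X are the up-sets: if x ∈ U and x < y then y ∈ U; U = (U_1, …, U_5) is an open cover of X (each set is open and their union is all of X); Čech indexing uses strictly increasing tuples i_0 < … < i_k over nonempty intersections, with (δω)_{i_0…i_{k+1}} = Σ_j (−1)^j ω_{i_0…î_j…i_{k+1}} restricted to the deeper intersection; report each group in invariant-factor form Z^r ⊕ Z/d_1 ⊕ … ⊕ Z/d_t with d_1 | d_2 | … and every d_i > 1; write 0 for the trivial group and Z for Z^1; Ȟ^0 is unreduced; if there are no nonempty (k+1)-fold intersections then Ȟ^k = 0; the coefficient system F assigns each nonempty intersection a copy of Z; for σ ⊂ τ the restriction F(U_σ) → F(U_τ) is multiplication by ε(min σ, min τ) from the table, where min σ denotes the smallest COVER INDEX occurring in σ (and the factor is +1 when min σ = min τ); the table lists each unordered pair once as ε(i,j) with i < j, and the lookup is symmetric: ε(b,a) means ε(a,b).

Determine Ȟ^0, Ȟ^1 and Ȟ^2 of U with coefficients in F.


Ȟ^0(U;F) ≅ 0, Ȟ^1(U;F) ≅ Z/2, Ȟ^2(U;F) ≅ 0

cover nerve:
  U12={x10} U15={x3} U23={x4} U34={x5} U45={x1,x12}
C dims 5,5; δ0: rk 5, SNF 1^4·2
Ȟ^0: (5−5)−0=0 ⇒ 0
Ȟ^1: (5−0)−5=0 plus torsion [2] ⇒ Z/2
Ȟ^2: (0−0)−0=0 ⇒ 0


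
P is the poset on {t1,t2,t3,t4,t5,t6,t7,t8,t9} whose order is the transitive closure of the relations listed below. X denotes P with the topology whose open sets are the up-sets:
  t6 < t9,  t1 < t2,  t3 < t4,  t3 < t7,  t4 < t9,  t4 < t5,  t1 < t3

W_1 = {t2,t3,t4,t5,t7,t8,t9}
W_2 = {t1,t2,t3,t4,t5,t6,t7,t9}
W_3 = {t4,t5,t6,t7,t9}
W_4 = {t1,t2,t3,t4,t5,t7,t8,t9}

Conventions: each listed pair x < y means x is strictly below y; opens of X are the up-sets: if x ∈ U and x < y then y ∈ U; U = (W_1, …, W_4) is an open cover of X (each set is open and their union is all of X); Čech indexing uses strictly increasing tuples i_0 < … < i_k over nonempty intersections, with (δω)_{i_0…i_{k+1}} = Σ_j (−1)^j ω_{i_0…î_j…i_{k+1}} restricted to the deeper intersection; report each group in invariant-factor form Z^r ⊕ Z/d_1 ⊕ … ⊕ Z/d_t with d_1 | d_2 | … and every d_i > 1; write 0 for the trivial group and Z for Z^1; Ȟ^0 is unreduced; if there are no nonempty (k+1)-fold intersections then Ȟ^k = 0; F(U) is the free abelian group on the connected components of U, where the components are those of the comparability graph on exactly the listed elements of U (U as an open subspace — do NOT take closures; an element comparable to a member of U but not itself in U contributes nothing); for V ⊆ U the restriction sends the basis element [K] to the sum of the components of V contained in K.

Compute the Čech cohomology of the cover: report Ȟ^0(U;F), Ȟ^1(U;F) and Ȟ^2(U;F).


nonempty intersections:
  W12={t2,t3,t4,t5,t7,t9} W13={t4,t5,t7,t9} W14={t2,t3,t4,t5,t7,t8,t9} W23={t4,t5,t6,t7,t9} W24={t1,t2,t3,t4,t5,t7,t9} W34={t4,t5,t7,t9}
  W123={t4,t5,t7,t9} W124={t2,t3,t4,t5,t7,t9} W134={t4,t5,t7,t9} W234={t4,t5,t7,t9}
  W1234={t4,t5,t7,t9}
components per intersection:
  W1: {t2} {t3,t4,t5,t7,t9} {t8}
  W2: {t1,t2,t3,t4,t5,t6,t7,t9}
  W3: {t4,t5,t6,t9} {t7}
  W4: {t1,t2,t3,t4,t5,t7,t9} {t8}
  W12: {t2} {t3,t4,t5,t7,t9}
  W13: {t4,t5,t9} {t7}
  W14: {t2} {t3,t4,t5,t7,t9} {t8}
  W23: {t4,t5,t6,t9} {t7}
  W24: {t1,t2,t3,t4,t5,t7,t9}
  W34: {t4,t5,t9} {t7}
  W123: {t4,t5,t9} {t7}
  W124: {t2} {t3,t4,t5,t7,t9}
  W134: {t4,t5,t9} {t7}
  W234: {t4,t5,t9} {t7}
  W1234: {t4,t5,t9} {t7}
C dims 8,12,8,2; δ0: rk 6, SNF 1^6; δ1: rk 6, SNF 1^6; δ2: rk 2, SNF 1^2
Ȟ^0: (8−6)−0=2 ⇒ Z^2
Ȟ^1: (12−6)−6=0 ⇒ 0
Ȟ^2: (8−2)−6=0 ⇒ 0

Ȟ^0 ≅ Z^2; Ȟ^1 ≅ 0; Ȟ^2 ≅ 0


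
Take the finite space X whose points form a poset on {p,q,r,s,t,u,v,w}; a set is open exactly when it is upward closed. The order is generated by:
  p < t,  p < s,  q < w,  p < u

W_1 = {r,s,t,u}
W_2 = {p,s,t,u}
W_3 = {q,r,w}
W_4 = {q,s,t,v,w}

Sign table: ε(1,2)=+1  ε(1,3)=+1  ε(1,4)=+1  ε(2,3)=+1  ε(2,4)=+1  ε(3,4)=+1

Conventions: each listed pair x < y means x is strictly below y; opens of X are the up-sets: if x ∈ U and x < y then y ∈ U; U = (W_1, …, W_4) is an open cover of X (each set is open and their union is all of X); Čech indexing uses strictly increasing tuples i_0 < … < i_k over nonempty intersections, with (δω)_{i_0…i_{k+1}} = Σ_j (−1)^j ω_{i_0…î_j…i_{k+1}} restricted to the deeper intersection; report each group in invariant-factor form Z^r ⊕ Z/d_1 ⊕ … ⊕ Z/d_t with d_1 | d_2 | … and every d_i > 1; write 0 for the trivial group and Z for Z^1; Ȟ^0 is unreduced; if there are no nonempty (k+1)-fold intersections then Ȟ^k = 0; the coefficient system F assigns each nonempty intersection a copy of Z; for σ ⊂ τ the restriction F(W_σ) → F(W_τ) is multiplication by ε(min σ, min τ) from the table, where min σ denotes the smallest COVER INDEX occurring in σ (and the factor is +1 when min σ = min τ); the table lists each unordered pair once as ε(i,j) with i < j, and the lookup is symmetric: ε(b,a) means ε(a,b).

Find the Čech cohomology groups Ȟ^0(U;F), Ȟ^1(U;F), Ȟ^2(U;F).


Ȟ^0(U;F) ≅ Z, Ȟ^1(U;F) ≅ Z and Ȟ^2(U;F) ≅ 0

nerve simplices:
  W12={s,t,u} W13={r} W14={s,t} W24={s,t} W34={q,w}
  W124={s,t}
C dims 4,5,1; δ0: rk 3, SNF 1^3; δ1: rk 1, SNF 1^1
degree 0: 4−3−0 = 1 → Ȟ^0 ≅ Z
degree 1: 5−1−3 = 1 → Ȟ^1 ≅ Z
degree 2: 1−0−1 = 0 → Ȟ^2 ≅ 0


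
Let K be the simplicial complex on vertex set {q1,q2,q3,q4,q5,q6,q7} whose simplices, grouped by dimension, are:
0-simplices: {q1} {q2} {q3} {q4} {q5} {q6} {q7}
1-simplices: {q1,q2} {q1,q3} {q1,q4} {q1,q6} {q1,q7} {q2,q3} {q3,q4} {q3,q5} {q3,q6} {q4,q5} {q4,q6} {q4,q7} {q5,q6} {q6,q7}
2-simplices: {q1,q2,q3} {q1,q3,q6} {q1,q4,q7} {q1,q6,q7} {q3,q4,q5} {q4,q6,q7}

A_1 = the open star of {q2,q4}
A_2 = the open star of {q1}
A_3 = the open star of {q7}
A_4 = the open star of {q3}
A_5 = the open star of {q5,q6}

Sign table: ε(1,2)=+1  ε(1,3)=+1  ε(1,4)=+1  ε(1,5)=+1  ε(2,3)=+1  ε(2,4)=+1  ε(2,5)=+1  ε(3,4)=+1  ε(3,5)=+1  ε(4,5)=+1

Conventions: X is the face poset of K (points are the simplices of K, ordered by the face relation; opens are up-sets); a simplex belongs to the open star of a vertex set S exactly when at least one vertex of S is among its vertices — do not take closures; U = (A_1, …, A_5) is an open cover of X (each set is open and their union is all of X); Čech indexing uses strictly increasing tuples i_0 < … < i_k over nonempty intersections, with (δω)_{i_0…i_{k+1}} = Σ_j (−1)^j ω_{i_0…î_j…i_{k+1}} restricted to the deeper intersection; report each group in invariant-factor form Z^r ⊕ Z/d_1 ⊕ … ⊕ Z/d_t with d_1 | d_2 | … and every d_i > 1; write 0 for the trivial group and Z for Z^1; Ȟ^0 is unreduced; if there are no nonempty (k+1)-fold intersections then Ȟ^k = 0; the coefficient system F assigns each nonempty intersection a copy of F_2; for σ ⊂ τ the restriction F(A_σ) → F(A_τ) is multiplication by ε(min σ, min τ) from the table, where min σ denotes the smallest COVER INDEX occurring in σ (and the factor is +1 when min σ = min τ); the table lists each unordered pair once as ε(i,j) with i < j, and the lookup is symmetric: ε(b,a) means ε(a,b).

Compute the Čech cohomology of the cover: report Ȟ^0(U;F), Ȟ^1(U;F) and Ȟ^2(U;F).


Ȟ^0(U;F) ≅ Z/2, Ȟ^1(U;F) ≅ 0, Ȟ^2(U;F) ≅ Z/2

nonempty overlaps:
  A1={{q2},{q4},{q1,q2},{q1,q4},{q2,q3},{q3,q4},{q4,q5},{q4,q6},{q4,q7},{q1,q2,q3},{q1,q4,q7},{q3,q4,q5},{q4,q6,q7}} A2={{q1},{q1,q2},{q1,q3},{q1,q4},{q1,q6},{q1,q7},{q1,q2,q3},{q1,q3,q6},{q1,q4,q7},{q1,q6,q7}} A3={{q7},{q1,q7},{q4,q7},{q6,q7},{q1,q4,q7},{q1,q6,q7},{q4,q6,q7}} A4={{q3},{q1,q3},{q2,q3},{q3,q4},{q3,q5},{q3,q6},{q1,q2,q3},{q1,q3,q6},{q3,q4,q5}} A5={{q5},{q6},{q1,q6},{q3,q5},{q3,q6},{q4,q5},{q4,q6},{q5,q6},{q6,q7},{q1,q3,q6},{q1,q6,q7},{q3,q4,q5},{q4,q6,q7}}
  A12={{q1,q2},{q1,q4},{q1,q2,q3},{q1,q4,q7}} A13={{q4,q7},{q1,q4,q7},{q4,q6,q7}} A14={{q2,q3},{q3,q4},{q1,q2,q3},{q3,q4,q5}} A15={{q4,q5},{q4,q6},{q3,q4,q5},{q4,q6,q7}} A23={{q1,q7},{q1,q4,q7},{q1,q6,q7}} A24={{q1,q3},{q1,q2,q3},{q1,q3,q6}} A25={{q1,q6},{q1,q3,q6},{q1,q6,q7}} A35={{q6,q7},{q1,q6,q7},{q4,q6,q7}} A45={{q3,q5},{q3,q6},{q1,q3,q6},{q3,q4,q5}}
  A123={{q1,q4,q7}} A124={{q1,q2,q3}} A135={{q4,q6,q7}} A145={{q3,q4,q5}} A235={{q1,q6,q7}} A245={{q1,q3,q6}}
C dims 5,9,6; δ0: rk_F2 4; δ1: rk_F2 5
degree 0: 5−4−0 = 1 → Ȟ^0 ≅ Z/2
degree 1: 9−5−4 = 0 → Ȟ^1 ≅ 0
degree 2: 6−0−5 = 1 → Ȟ^2 ≅ Z/2


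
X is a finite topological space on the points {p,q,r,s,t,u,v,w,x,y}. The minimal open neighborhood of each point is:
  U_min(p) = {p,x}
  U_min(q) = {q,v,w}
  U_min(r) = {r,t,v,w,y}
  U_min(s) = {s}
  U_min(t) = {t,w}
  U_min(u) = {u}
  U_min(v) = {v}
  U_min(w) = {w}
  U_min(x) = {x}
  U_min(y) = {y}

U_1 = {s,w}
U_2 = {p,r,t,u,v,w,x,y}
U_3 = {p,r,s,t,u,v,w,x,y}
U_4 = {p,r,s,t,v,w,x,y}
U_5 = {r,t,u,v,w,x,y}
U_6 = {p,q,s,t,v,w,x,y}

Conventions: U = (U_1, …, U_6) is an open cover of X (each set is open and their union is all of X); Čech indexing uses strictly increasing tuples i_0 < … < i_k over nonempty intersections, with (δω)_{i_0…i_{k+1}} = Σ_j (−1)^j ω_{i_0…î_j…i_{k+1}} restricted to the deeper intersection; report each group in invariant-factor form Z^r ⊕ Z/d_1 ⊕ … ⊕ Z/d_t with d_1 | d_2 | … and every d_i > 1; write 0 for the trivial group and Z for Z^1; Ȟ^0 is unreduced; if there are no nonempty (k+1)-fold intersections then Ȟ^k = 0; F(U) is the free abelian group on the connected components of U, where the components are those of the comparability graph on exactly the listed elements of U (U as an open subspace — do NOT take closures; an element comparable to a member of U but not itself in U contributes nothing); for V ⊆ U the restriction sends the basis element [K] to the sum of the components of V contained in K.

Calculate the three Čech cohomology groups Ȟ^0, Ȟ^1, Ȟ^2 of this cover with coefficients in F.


nonempty overlaps:
  U12={w} U13={s,w} U14={s,w} U15={w} U16={s,w} U23={p,r,t,u,v,w,x,y} U24={p,r,t,v,w,x,y} U25={r,t,u,v,w,x,y} U26={p,t,v,w,x,y} U34={p,r,s,t,v,w,x,y} U35={r,t,u,v,w,x,y} U36={p,s,t,v,w,x,y} U45={r,t,v,w,x,y} U46={p,s,t,v,w,x,y} U56={t,v,w,x,y}
  U123={w} U124={w} U125={w} U126={w} U134={s,w} U135={w} U136={s,w} U145={w} U146={s,w} U156={w} U234={p,r,t,v,w,x,y} U235={r,t,u,v,w,x,y} U236={p,t,v,w,x,y} U245={r,t,v,w,x,y} U246={p,t,v,w,x,y} U256={t,v,w,x,y} U345={r,t,v,w,x,y} U346={p,s,t,v,w,x,y} U356={t,v,w,x,y} U456={t,v,w,x,y}
  U1234={w} U1235={w} U1236={w} U1245={w} U1246={w} U1256={w} U1345={w} U1346={s,w} U1356={w} U1456={w} U2345={r,t,v,w,x,y} U2346={p,t,v,w,x,y} U2356={t,v,w,x,y} U2456={t,v,w,x,y} U3456={t,v,w,x,y}
  U12345={w} U12346={w} U12356={w} U12456={w} U13456={w} U23456={t,v,w,x,y}
  U123456={w}
components per intersection:
  U1: {s} {w}
  U2: {p,x} {r,t,v,w,y} {u}
  U3: {p,x} {r,t,v,w,y} {s} {u}
  U4: {p,x} {r,t,v,w,y} {s}
  U5: {r,t,v,w,y} {u} {x}
  U6: {p,x} {q,t,v,w} {s} {y}
  U12: {w}
  U13: {s} {w}
  U14: {s} {w}
  U15: {w}
  U16: {s} {w}
  U23: {p,x} {r,t,v,w,y} {u}
  U24: {p,x} {r,t,v,w,y}
  U25: {r,t,v,w,y} {u} {x}
  U26: {p,x} {t,w} {v} {y}
  U34: {p,x} {r,t,v,w,y} {s}
  U35: {r,t,v,w,y} {u} {x}
  U36: {p,x} {s} {t,w} {v} {y}
  U45: {r,t,v,w,y} {x}
  U46: {p,x} {s} {t,w} {v} {y}
  U56: {t,w} {v} {x} {y}
  U123: {w}
  U124: {w}
  U125: {w}
  U126: {w}
  U134: {s} {w}
  U135: {w}
  U136: {s} {w}
  U145: {w}
  U146: {s} {w}
  U156: {w}
  U234: {p,x} {r,t,v,w,y}
  U235: {r,t,v,w,y} {u} {x}
  U236: {p,x} {t,w} {v} {y}
  U245: {r,t,v,w,y} {x}
  U246: {p,x} {t,w} {v} {y}
  U256: {t,w} {v} {x} {y}
  U345: {r,t,v,w,y} {x}
  U346: {p,x} {s} {t,w} {v} {y}
  U356: {t,w} {v} {x} {y}
  U456: {t,w} {v} {x} {y}
  U1234: {w}
  U1235: {w}
  U1236: {w}
  U1245: {w}
  U1246: {w}
  U1256: {w}
  U1345: {w}
  U1346: {s} {w}
  U1356: {w}
  U1456: {w}
  U2345: {r,t,v,w,y} {x}
  U2346: {p,x} {t,w} {v} {y}
  U2356: {t,w} {v} {x} {y}
  U2456: {t,w} {v} {x} {y}
  U3456: {t,w} {v} {x} {y}
  U12345: {w}
  U12346: {w}
  U12356: {w}
  U12456: {w}
  U13456: {w}
  U23456: {t,w} {v} {x} {y}
  U123456: {w}
C dims 19,42,47,29; δ0: rk 15, SNF 1^15; δ1: rk 26, SNF 1^26; δ2: rk 21, SNF 1^21
degree 0: 19−15−0 = 4 → Ȟ^0 ≅ Z^4
degree 1: 42−26−15 = 1 → Ȟ^1 ≅ Z
degree 2: 47−21−26 = 0 → Ȟ^2 ≅ 0

Ȟ^0 ≅ Z^4; Ȟ^1 ≅ Z; Ȟ^2 ≅ 0


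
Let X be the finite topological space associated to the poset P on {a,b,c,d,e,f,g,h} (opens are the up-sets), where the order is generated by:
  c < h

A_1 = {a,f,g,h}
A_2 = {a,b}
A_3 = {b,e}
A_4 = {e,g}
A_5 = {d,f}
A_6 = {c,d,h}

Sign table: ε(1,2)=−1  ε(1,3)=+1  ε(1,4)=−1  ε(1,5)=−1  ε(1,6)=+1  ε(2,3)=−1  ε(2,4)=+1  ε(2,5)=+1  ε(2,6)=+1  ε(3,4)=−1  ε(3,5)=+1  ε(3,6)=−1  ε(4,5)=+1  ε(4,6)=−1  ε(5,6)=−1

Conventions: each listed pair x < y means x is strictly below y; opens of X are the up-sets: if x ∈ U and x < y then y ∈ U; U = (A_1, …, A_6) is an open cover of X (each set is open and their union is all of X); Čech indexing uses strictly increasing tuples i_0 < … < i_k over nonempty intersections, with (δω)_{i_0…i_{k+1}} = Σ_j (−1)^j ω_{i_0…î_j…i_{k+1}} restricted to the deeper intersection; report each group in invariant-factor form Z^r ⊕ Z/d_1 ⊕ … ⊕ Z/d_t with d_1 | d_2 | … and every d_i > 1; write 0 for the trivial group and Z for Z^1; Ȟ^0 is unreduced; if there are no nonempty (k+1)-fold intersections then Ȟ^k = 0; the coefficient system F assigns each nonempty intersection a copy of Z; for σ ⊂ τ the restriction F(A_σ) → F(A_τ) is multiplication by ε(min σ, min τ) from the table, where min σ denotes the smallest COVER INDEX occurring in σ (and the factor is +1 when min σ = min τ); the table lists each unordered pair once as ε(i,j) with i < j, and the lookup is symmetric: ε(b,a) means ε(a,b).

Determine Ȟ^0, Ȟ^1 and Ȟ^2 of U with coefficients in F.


Ȟ^0 = Z, Ȟ^1 = Z^2, Ȟ^2 = 0

cover nerve:
  A12={a} A14={g} A15={f} A16={h} A23={b} A34={e} A56={d}
C dims 6,7; δ0: rk 5, SNF 1^5
Ȟ^0: (6−5)−0=1 ⇒ Z
Ȟ^1: (7−0)−5=2 ⇒ Z^2
Ȟ^2: (0−0)−0=0 ⇒ 0


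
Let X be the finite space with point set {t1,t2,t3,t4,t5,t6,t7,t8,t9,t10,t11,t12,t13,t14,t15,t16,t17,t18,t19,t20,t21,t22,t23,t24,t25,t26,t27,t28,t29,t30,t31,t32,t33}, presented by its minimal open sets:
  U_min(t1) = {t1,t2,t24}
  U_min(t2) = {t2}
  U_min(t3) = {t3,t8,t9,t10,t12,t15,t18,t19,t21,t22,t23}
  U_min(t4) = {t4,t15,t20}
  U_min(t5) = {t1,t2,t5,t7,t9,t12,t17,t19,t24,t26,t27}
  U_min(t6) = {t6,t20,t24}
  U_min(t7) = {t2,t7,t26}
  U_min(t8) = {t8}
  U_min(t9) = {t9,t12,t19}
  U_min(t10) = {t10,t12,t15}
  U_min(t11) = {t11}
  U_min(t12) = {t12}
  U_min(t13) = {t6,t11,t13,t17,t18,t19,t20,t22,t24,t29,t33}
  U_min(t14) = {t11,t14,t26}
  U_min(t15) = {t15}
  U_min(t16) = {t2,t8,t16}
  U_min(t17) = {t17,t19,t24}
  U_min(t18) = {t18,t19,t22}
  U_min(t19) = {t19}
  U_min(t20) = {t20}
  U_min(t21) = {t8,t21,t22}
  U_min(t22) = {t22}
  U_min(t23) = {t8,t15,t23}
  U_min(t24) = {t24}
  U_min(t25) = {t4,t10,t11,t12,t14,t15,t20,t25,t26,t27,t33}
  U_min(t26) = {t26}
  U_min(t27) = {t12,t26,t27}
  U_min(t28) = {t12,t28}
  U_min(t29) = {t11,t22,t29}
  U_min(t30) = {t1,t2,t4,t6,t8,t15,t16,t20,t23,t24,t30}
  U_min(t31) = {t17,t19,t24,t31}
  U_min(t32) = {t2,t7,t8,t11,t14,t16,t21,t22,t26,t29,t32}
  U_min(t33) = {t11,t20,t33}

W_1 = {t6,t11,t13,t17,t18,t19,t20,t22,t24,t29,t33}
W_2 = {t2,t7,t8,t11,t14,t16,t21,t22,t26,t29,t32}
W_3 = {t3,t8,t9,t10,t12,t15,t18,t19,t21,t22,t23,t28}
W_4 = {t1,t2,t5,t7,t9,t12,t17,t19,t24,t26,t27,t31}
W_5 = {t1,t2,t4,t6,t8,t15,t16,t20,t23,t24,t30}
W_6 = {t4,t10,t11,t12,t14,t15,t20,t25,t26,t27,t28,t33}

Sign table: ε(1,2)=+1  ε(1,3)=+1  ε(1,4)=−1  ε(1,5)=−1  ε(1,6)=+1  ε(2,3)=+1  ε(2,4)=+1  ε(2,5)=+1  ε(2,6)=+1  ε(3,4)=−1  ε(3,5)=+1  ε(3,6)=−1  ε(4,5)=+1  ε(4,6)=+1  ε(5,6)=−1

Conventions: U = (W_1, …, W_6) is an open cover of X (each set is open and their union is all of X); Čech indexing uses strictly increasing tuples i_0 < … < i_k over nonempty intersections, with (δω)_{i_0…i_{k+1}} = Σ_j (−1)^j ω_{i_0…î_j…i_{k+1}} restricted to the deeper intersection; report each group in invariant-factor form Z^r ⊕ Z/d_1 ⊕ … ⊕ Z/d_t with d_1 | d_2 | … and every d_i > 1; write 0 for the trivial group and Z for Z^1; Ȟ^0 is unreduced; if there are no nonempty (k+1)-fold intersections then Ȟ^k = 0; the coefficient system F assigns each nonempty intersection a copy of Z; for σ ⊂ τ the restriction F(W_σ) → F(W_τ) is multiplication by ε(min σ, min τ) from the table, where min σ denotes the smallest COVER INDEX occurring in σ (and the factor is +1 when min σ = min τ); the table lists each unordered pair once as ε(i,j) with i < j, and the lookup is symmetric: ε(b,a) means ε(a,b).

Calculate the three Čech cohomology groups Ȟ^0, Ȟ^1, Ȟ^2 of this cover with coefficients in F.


cover nerve:
  W12={t11,t22,t29} W13={t18,t19,t22} W14={t17,t19,t24} W15={t6,t20,t24} W16={t11,t20,t33} W23={t8,t21,t22} W24={t2,t7,t26} W25={t2,t8,t16} W26={t11,t14,t26} W34={t9,t12,t19} W35={t8,t15,t23} W36={t10,t12,t15,t28} W45={t1,t2,t24} W46={t12,t26,t27} W56={t4,t15,t20}
  W123={t22} W126={t11} W134={t19} W145={t24} W156={t20} W235={t8} W245={t2} W246={t26} W346={t12} W356={t15}
C dims 6,15,10; δ0: rk 6, SNF 1^5·2; δ1: rk 9, SNF 1^9
Ȟ^0: (6−6)−0=0 ⇒ 0
Ȟ^1: (15−9)−6=0 plus torsion [2] ⇒ Z/2
Ȟ^2: (10−0)−9=1 ⇒ Z

Ȟ^0 = 0; Ȟ^1 = Z/2; Ȟ^2 = Z


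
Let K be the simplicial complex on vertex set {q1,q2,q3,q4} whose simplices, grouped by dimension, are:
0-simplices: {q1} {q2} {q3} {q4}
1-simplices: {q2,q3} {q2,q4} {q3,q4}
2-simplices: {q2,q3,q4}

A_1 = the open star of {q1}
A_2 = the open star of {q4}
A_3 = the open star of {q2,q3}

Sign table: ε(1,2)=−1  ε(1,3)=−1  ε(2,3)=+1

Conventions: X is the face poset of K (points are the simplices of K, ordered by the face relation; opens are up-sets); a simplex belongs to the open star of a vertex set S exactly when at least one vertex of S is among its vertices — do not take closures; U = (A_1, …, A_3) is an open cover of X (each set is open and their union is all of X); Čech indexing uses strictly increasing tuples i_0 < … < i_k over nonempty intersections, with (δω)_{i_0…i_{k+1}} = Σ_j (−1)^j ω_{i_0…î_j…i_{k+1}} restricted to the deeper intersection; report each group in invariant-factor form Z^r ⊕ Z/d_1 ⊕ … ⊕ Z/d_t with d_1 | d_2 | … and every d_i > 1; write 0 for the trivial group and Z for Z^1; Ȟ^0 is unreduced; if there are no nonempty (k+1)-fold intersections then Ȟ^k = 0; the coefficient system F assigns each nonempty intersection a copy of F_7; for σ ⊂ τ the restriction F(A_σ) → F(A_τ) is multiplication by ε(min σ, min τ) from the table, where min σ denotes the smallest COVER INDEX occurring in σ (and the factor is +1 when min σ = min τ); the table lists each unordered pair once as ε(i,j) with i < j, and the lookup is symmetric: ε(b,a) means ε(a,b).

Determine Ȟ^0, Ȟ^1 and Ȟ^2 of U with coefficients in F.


nerve of the cover:
  A1={{q1}} A2={{q4},{q2,q4},{q3,q4},{q2,q3,q4}} A3={{q2},{q3},{q2,q3},{q2,q4},{q3,q4},{q2,q3,q4}}
  A23={{q2,q4},{q3,q4},{q2,q3,q4}}
C dims 3,1; δ0: rk_F7 1
Ȟ^0 = (3 − 1) − 0 = 2, so Ȟ^0 ≅ Z/7 ⊕ Z/7
Ȟ^1 = (1 − 0) − 1 = 0, so Ȟ^1 ≅ 0
Ȟ^2 = (0 − 0) − 0 = 0, so Ȟ^2 ≅ 0

Ȟ^0(U;F) ≅ Z/7 ⊕ Z/7, Ȟ^1(U;F) ≅ 0, Ȟ^2(U;F) ≅ 0


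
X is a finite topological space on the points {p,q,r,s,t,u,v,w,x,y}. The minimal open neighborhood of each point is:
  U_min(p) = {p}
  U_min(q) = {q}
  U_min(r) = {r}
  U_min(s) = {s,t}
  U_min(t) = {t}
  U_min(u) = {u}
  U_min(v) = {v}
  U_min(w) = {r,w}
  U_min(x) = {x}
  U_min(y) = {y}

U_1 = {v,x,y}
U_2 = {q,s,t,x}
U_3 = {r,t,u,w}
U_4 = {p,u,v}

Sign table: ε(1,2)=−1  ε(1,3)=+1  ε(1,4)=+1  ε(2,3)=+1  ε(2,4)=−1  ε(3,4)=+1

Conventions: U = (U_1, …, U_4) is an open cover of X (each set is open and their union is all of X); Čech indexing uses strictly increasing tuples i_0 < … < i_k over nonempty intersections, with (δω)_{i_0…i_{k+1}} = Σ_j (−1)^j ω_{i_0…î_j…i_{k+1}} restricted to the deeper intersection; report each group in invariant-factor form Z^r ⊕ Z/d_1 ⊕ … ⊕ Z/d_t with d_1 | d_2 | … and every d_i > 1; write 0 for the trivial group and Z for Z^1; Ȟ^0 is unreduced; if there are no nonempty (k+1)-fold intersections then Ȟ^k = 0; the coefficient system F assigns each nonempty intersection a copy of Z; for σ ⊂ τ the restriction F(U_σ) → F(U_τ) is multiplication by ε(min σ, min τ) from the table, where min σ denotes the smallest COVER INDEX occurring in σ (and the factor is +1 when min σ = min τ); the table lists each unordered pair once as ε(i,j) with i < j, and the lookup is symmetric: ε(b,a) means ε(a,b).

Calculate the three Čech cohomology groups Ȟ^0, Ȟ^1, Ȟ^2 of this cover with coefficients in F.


nonempty overlaps:
  U12={x} U14={v} U23={t} U34={u}
C dims 4,4; δ0: rk 4, SNF 1^3·2
degree 0: 4−4−0 = 0 → Ȟ^0 ≅ 0
degree 1: 4−0−4 = 0 plus torsion [2] → Ȟ^1 ≅ Z/2
degree 2: 0−0−0 = 0 → Ȟ^2 ≅ 0

Ȟ^0 = 0; Ȟ^1 = Z/2; Ȟ^2 = 0


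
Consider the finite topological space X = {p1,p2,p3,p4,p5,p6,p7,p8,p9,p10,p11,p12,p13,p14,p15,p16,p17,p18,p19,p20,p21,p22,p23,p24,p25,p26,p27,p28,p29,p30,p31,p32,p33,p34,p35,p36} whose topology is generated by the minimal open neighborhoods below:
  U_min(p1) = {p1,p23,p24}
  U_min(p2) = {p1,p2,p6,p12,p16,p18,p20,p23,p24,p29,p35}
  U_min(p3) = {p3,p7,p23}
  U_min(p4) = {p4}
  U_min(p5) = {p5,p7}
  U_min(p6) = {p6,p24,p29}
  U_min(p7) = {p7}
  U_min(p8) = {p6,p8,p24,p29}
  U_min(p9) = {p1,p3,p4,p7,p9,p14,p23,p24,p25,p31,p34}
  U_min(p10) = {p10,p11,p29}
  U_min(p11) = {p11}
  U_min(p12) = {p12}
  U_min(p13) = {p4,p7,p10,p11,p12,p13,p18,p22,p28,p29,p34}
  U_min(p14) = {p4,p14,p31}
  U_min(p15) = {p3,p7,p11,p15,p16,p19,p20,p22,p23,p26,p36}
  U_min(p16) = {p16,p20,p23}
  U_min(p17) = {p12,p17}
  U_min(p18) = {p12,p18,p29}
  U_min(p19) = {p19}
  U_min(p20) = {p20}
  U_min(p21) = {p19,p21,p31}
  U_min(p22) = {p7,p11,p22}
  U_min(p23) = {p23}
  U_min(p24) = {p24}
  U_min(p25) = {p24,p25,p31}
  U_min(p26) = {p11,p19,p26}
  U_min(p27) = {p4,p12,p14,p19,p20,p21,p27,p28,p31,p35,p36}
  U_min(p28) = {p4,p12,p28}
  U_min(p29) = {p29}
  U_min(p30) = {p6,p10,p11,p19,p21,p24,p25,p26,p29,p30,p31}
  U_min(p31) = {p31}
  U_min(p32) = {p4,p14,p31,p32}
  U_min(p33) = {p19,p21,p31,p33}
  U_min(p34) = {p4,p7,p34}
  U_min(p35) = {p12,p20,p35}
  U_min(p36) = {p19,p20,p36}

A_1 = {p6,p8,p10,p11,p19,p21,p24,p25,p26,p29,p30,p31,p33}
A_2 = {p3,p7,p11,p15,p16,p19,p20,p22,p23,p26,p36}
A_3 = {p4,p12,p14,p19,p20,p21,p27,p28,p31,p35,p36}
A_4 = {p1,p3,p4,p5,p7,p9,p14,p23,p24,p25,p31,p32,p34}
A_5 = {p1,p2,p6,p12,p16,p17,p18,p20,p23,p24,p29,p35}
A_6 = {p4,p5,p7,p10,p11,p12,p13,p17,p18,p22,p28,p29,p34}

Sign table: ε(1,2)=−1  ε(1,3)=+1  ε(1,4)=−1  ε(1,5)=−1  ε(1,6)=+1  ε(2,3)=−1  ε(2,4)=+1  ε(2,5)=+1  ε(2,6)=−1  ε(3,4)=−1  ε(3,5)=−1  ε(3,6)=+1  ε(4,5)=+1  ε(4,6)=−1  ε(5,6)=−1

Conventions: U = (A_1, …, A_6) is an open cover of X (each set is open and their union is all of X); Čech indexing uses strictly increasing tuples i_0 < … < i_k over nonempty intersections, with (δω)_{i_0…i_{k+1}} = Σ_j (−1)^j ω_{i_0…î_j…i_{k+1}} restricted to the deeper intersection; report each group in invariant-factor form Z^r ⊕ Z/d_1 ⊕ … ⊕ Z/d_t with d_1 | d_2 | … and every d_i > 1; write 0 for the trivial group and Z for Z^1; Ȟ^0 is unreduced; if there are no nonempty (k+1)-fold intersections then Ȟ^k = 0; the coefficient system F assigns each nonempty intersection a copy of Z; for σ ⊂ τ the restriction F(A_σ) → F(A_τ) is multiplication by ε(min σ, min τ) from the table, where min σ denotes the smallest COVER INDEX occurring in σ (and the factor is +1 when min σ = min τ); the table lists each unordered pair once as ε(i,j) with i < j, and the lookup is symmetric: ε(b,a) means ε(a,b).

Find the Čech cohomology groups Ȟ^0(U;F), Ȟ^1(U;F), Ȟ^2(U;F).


nonempty overlaps:
  A12={p11,p19,p26} A13={p19,p21,p31} A14={p24,p25,p31} A15={p6,p24,p29} A16={p10,p11,p29} A23={p19,p20,p36} A24={p3,p7,p23} A25={p16,p20,p23} A26={p7,p11,p22} A34={p4,p14,p31} A35={p12,p20,p35} A36={p4,p12,p28} A45={p1,p23,p24} A46={p4,p5,p7,p34} A56={p12,p17,p18,p29}
  A123={p19} A126={p11} A134={p31} A145={p24} A156={p29} A235={p20} A245={p23} A246={p7} A346={p4} A356={p12}
C dims 6,15,10; δ0: rk 5, SNF 1^5; δ1: rk 10, SNF 1^9·2
degree 0: 6−5−0 = 1 → Ȟ^0 ≅ Z
degree 1: 15−10−5 = 0 → Ȟ^1 ≅ 0
degree 2: 10−0−10 = 0 plus torsion [2] → Ȟ^2 ≅ Z/2

Ȟ^0 = Z,  Ȟ^1 = 0,  Ȟ^2 = Z/2
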